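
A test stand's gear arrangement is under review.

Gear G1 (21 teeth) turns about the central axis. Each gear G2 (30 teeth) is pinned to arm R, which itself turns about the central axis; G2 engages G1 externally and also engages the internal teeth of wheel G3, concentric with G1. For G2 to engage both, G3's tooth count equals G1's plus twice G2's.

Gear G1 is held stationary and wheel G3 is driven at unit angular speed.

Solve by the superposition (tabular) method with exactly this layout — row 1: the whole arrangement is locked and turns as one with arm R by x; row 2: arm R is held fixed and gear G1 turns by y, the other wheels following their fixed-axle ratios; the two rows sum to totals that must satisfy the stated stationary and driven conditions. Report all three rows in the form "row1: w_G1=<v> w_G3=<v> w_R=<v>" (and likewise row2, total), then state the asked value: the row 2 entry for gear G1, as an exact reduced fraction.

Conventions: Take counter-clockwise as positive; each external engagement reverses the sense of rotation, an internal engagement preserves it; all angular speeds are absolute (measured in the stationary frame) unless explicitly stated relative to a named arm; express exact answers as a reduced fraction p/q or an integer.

topology: planetary set — G1 21T / G2 30T / G3 81T, arm = carrier (Willis)
row 1 — lock + rotate with arm: ω_sun = ω_ring = ω_arm = x
row 2: sun turns y, ring = −(21/81)·y, arm 0
boundary: total ω_sun = x + y = 0 and total ω_ring = x − (21/81)·y = 1  ⇒  y = -27/34, x = 27/34
row 2 ring = −(21/81)·(-27/34) = 7/34
totals (row 1 + row 2): sun 27/34 + (-27/34) = 0, ring 27/34 + 7/34 = 1, arm 27/34 + 0 = 27/34
asked cell (row2, sun) = -27/34

row1: w_G1=27/34 w_G3=27/34 w_R=27/34
row2: w_G1=-27/34 w_G3=7/34 w_R=0
total: w_G1=0 w_G3=1 w_R=27/34
asked value: -27/34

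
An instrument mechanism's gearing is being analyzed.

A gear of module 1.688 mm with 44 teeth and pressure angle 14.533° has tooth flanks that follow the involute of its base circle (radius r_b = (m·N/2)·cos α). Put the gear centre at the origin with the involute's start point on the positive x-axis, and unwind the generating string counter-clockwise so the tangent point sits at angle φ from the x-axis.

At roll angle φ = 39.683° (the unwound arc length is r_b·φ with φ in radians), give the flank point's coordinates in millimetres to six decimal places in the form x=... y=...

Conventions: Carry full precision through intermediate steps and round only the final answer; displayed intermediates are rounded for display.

x=43.562976 y=3.793313

single-mesh involute tooth geometry (44T wheel at module 1.688)
pitch radius r_p = m·N/2 = 1.688·44/2 = 37.136000
base radius r_b = r_p·cos α = 37.136000·cos 14.533° = 35.947769
roll angle φ = 39.683° = 0.69259901 rad
x = r_b·(cos φ + φ·sin φ) = 43.562976
y = r_b·(sin φ − φ·cos φ) = 3.793313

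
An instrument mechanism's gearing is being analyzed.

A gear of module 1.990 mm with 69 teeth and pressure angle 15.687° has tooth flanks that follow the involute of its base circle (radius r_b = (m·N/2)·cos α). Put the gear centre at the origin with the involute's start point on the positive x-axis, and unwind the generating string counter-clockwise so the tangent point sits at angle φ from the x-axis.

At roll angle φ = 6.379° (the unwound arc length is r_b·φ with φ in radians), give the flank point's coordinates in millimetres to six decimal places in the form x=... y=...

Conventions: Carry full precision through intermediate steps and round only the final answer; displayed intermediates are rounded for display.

x=66.506201 y=0.030368

topology: single-mesh involute geometry — m = 1.990, N = 69
pitch radius r_p = m·N/2 = 1.990·69/2 = 68.655000
base radius r_b = r_p·cos α = 68.655000·cos 15.687° = 66.097815
roll angle φ = 6.379° = 0.11133455 rad
x = r_b·(cos φ + φ·sin φ) = 66.506201
y = r_b·(sin φ − φ·cos φ) = 0.030368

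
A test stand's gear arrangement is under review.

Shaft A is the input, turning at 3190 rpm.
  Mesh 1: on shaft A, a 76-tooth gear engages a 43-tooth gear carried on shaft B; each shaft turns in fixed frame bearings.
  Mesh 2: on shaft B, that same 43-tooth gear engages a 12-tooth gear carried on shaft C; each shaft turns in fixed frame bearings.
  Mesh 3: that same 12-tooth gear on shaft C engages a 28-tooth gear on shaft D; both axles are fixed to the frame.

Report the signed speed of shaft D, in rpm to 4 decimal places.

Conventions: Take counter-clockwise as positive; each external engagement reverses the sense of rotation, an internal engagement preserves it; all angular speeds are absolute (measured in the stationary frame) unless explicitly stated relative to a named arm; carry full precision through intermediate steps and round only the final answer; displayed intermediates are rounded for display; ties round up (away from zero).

topology: fixed-axis compound train — 3 meshes, A→D
mesh 1 [76T→43T]: ω = 3190.0000×76/43 = 5638.1395 rpm, sense flips to −
mesh 2 [43T→12T]: ω = 5638.1395×43/12 = 20203.3333 rpm, sense flips to +
mesh 3 [12T→28T]: ω = 20203.3333×12/28 = 8658.5714 rpm, sense flips to −
signed output speed = -8658.5714 rpm

-8658.5714 rpm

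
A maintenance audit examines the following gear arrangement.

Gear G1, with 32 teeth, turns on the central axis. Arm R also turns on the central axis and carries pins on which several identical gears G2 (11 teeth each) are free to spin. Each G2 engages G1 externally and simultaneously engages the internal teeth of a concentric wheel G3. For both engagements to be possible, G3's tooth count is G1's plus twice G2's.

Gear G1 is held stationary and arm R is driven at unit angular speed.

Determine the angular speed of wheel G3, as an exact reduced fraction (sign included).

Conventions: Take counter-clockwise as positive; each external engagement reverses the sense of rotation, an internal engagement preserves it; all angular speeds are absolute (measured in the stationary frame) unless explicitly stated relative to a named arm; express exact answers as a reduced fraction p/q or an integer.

43/27

class = planetary set [G3 = 32+2·11 = 54; Willis about the carrier]
ring teeth: 32 + 2·11 = 54
32(ω_sun−ω_arm) = −54(ω_ring−ω_arm),  ω_sun = 0, ω_arm = 1
ω_ring = 1 − (32/54)(0−1) = 43/27
exact speed ratio = 43/27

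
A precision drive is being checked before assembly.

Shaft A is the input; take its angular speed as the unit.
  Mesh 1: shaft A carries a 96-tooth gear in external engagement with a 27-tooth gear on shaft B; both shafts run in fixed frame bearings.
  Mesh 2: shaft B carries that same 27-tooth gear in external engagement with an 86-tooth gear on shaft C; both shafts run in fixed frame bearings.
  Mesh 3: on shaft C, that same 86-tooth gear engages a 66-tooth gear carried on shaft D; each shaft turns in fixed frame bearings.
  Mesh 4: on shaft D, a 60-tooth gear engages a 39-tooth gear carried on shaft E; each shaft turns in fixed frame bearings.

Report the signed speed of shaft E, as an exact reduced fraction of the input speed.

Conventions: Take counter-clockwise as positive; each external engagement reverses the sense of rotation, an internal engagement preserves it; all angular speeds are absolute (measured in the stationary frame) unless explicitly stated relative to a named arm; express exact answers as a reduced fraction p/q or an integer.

320/143

4-mesh fixed-axis compound train (all bearings frame-fixed)
mesh 1 [96T→27T]: |ω|/ω_in = 1×96/27 = 32/9, sense flips to −
mesh 2 [27T→86T]: |ω|/ω_in = (32/9)×27/86 = 48/43, sense flips to +
mesh 3 [86T→66T]: |ω|/ω_in = (48/43)×86/66 = 16/11, sense flips to −
mesh 4 [60T→39T]: |ω|/ω_in = (16/11)×60/39 = 320/143, sense flips to +
signed output speed (× input speed) = 320/143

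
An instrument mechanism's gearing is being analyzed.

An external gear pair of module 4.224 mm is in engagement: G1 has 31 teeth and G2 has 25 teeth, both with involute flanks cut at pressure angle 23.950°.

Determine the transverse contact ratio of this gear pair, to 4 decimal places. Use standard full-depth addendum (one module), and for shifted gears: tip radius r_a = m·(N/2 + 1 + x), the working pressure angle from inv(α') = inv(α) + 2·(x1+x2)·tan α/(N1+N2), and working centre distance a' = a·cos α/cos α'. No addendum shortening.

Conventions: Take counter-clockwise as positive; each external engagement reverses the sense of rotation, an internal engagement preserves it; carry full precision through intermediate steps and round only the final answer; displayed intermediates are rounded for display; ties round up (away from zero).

1.4936

single-mesh involute tooth geometry (31T engaging 25T at module 4.224)
base radii: r_b1 = 59.834864, r_b2 = 48.253923
tip radii: r_a1 = 69.696000, r_a2 = 57.024000
no profile shift: α' = α, a' = a
action lengths: √(r_a1²−r_b1²) = 35.739634, √(r_a2²−r_b2²) = 30.385778
base pitch p_b = π·m·cos α = 12.127534
CR = (35.739634 + 30.385778 − 118.272000·sin 23.95000°)/12.127534 = 1.493639
contact ratio ≈ 1.4936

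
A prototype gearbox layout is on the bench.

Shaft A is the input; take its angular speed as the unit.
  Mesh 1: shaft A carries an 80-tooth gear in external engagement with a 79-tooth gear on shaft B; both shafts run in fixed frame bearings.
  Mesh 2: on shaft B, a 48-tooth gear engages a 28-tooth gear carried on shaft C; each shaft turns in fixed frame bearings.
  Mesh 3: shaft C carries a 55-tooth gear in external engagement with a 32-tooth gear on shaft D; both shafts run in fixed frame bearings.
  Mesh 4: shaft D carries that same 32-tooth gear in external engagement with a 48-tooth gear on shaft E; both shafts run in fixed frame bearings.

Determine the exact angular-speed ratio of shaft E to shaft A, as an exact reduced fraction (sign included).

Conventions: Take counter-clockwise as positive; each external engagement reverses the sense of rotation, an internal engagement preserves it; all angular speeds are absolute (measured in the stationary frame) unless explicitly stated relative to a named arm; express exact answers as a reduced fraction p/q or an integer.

1100/553

class = fixed-axis compound train [4 meshes; 4 ratios multiply, 4 sense flips]
mesh 1 [80T→79T]: running ratio 80/79, sense −
mesh 2 [48T→28T]: running ratio 960/553, sense +
mesh 3 [55T→32T]: running ratio 1650/553, sense −
mesh 4 [32T→48T]: running ratio 1100/553, sense +
ω_out/ω_in = 1100/553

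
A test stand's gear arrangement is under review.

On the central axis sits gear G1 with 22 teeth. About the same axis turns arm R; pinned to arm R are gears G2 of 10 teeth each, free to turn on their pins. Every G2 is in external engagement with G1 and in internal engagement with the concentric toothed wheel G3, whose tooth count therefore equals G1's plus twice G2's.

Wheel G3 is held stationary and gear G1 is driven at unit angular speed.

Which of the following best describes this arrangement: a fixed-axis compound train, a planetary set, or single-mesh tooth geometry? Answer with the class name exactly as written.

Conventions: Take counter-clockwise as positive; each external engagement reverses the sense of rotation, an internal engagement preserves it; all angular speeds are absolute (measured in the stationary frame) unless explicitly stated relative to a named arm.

planetary set

planetary set (22T centre, 10T on arm, 42T internal) — Willis relation
classification: planetary set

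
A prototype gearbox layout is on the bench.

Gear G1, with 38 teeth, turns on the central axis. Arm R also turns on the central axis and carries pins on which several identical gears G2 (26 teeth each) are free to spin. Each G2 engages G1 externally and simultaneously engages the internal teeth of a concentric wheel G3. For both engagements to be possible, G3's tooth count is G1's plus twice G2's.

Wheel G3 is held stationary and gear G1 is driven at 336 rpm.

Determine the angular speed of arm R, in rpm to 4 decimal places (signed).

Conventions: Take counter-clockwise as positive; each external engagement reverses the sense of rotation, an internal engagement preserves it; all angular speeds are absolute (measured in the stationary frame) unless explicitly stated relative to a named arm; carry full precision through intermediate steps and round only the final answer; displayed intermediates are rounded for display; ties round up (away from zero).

+99.7500 rpm

recognized (axles ride arm R): planetary set, 38/26/90 teeth
normalise by the input: solve with ω_sun = 1, then scale by 336 rpm
ring teeth: 38 + 2·26 = 90
38(ω_sun−ω_arm) = −90(ω_ring−ω_arm),  ω_ring = 0, ω_sun = 1
38(1−ω_arm) = −90(0−ω_arm)  ⇒  128·ω_arm = 38  ⇒  ω_arm = 19/64
scale: ω_arm = 19/64 × 336 rpm = +99.7500 rpm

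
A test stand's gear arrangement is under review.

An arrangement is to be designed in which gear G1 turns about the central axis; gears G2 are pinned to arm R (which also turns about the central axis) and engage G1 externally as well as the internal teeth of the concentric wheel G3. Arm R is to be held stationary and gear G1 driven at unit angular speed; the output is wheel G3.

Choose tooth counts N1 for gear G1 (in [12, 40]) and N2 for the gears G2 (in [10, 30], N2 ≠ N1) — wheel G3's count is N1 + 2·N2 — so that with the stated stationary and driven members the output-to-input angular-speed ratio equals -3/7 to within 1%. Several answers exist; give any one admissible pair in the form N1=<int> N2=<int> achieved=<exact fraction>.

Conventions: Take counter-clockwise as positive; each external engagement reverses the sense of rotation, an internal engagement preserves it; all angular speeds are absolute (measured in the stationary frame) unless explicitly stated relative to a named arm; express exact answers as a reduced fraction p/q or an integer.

topology: planetary set — design target -3/7, arm = carrier (Willis)
Willis with ω_arm = 0: ω_ring/ω_sun = −N1/N3; set equal to -3/7  ⇒  N3/N1 = −1/(-3/7) = 7/3
N3 = N1 + 2·N2  ⇒  N2/N1 = (N3/N1 − 1)/2 = (7/3 − 1)/2 = 2/3
smallest multiple with N1 ≥ 12 and N2 ≥ 10: k = 5  ⇒  N1 = 5·3 = 15, N2 = 5·2 = 10 (N1 ≤ 40, N2 ≤ 30, N2 ≠ N1 ✓), N3 = 15 + 2·10 = 35
check: −N1/N3 with N1 = 15, N3 = 35 gives -3/7; |achieved − target| = 0 ≤ 3/700 ✓

N1=15 N2=10 achieved=-3/7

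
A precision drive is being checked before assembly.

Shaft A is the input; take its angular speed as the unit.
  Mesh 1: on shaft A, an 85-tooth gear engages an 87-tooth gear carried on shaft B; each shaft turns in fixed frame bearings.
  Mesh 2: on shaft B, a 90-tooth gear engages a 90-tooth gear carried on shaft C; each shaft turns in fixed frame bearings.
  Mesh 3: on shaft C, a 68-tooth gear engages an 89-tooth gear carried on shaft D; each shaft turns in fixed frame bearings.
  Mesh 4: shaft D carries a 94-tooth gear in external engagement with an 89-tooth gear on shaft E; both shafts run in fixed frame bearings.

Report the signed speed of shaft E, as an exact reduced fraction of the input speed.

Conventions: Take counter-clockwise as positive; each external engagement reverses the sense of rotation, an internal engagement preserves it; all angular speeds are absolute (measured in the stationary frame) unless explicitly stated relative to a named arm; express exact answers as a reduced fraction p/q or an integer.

543320/689127

4-mesh fixed-axis compound train (all bearings frame-fixed)
mesh 1 [85T→87T]: |ω|/ω_in = 1×85/87 = 85/87, sense flips to −
mesh 2 [90T→90T]: |ω|/ω_in = (85/87)×90/90 = 85/87, sense flips to +
mesh 3 [68T→89T]: |ω|/ω_in = (85/87)×68/89 = 5780/7743, sense flips to −
mesh 4 [94T→89T]: |ω|/ω_in = (5780/7743)×94/89 = 543320/689127, sense flips to +
signed output speed (× input speed) = 543320/689127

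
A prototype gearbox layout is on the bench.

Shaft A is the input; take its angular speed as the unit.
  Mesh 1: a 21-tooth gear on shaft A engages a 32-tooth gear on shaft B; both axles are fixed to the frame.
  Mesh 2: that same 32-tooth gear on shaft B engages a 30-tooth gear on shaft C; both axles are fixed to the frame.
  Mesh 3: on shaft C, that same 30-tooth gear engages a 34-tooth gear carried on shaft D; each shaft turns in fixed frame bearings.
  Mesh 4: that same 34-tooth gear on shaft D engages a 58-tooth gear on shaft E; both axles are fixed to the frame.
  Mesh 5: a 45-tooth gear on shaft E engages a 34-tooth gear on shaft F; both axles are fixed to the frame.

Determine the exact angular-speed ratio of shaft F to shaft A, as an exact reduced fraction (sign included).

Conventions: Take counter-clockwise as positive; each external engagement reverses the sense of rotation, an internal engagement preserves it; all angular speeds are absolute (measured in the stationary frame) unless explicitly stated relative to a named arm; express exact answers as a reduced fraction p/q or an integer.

-945/1972

class = fixed-axis compound train [5 meshes; 5 ratios multiply, 5 sense flips]
mesh 1 [21T→32T]: running ratio 21/32, sense −
mesh 2 [32T→30T]: running ratio 7/10, sense +
mesh 3 [30T→34T]: running ratio 21/34, sense −
mesh 4 [34T→58T]: running ratio 21/58, sense +
mesh 5 [45T→34T]: running ratio 945/1972, sense −
ω_out/ω_in = -945/1972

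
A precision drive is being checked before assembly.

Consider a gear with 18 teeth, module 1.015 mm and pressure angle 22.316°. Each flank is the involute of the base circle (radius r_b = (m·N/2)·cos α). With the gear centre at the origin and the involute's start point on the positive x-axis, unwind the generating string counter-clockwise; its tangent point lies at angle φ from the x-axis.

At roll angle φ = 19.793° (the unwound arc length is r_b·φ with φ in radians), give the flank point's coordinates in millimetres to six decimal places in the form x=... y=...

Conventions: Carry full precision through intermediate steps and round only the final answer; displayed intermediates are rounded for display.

x=8.940129 y=0.114750

single-mesh involute tooth geometry (18T wheel at module 1.015)
pitch radius r_p = m·N/2 = 1.015·18/2 = 9.135000
base radius r_b = r_p·cos α = 9.135000·cos 22.316° = 8.450822
roll angle φ = 19.793° = 0.34545302 rad
x = r_b·(cos φ + φ·sin φ) = 8.940129
y = r_b·(sin φ − φ·cos φ) = 0.114750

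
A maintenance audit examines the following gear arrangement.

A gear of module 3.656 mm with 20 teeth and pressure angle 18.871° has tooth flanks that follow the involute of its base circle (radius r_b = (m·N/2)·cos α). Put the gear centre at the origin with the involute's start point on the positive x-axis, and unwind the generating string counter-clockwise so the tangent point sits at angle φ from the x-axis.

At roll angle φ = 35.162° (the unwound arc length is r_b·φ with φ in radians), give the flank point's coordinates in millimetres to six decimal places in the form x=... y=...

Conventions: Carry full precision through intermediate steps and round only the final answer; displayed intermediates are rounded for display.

x=40.508747 y=2.566244

recognized (one wheel, involute flank): single-mesh tooth geometry, m = 3.656, N = 20
pitch radius r_p = m·N/2 = 3.656·20/2 = 36.560000
base radius r_b = r_p·cos α = 36.560000·cos 18.871° = 34.594870
roll angle φ = 35.162° = 0.61369267 rad
x = r_b·(cos φ + φ·sin φ) = 40.508747
y = r_b·(sin φ − φ·cos φ) = 2.566244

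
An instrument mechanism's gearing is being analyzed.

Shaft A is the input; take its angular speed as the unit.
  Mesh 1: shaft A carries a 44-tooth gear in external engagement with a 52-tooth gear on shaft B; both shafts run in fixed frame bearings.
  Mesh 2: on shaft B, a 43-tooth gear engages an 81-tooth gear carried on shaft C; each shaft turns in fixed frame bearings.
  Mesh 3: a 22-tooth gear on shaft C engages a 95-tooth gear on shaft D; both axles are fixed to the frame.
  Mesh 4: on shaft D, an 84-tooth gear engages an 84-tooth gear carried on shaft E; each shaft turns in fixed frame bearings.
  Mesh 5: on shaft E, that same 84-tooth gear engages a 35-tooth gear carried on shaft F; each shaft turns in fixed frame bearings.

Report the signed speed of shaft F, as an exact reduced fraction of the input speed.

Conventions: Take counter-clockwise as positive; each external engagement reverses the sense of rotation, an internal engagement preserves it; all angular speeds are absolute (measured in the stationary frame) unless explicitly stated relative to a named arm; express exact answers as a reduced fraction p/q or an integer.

-41624/166725

5-mesh fixed-axis compound train (all bearings frame-fixed)
mesh 1 [44T→52T]: |ω|/ω_in = 1×44/52 = 11/13, sense flips to −
mesh 2 [43T→81T]: |ω|/ω_in = (11/13)×43/81 = 473/1053, sense flips to +
mesh 3 [22T→95T]: |ω|/ω_in = (473/1053)×22/95 = 10406/100035, sense flips to −
mesh 4 [84T→84T]: |ω|/ω_in = (10406/100035)×84/84 = 10406/100035, sense flips to +
mesh 5 [84T→35T]: |ω|/ω_in = (10406/100035)×84/35 = 41624/166725, sense flips to −
signed output speed (× input speed) = -41624/166725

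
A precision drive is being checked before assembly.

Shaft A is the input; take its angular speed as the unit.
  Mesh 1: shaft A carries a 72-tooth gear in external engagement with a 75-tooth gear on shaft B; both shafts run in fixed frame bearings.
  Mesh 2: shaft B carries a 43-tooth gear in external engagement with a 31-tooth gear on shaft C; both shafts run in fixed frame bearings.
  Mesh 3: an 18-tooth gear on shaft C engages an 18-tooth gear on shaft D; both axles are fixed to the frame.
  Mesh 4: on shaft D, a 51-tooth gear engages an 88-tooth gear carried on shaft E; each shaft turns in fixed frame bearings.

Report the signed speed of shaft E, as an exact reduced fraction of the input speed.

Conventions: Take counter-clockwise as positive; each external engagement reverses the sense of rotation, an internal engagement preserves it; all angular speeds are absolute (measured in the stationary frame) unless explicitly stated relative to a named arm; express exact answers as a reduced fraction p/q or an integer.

6579/8525

4-mesh fixed-axis compound train (all bearings frame-fixed)
mesh 1 [72T→75T]: |ω|/ω_in = 1×72/75 = 24/25, sense flips to −
mesh 2 [43T→31T]: |ω|/ω_in = (24/25)×43/31 = 1032/775, sense flips to +
mesh 3 [18T→18T]: |ω|/ω_in = (1032/775)×18/18 = 1032/775, sense flips to −
mesh 4 [51T→88T]: |ω|/ω_in = (1032/775)×51/88 = 6579/8525, sense flips to +
signed output speed (× input speed) = 6579/8525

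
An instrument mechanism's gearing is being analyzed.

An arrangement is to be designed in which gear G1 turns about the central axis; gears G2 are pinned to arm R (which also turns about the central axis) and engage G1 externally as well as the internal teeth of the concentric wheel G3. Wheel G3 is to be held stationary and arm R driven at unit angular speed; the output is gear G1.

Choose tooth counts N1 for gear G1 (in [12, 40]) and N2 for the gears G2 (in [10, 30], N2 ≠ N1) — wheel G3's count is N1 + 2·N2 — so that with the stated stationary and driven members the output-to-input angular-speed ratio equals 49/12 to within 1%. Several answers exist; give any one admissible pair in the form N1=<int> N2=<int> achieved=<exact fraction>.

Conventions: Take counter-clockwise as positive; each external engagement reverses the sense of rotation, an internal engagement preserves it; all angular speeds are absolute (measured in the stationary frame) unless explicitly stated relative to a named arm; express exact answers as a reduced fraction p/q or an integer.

N1=24 N2=25 achieved=49/12

class = planetary set [ratio 49/12 wanted; Willis about the carrier]
Willis with ω_ring = 0: ω_sun/ω_arm = (N1+N3)/N1; set equal to 49/12  ⇒  N3/N1 = 49/12 − 1 = 37/12
N3 = N1 + 2·N2  ⇒  N2/N1 = (N3/N1 − 1)/2 = (37/12 − 1)/2 = 25/24
smallest multiple with N1 ≥ 12 and N2 ≥ 10: k = 1  ⇒  N1 = 1·24 = 24, N2 = 1·25 = 25 (N1 ≤ 40, N2 ≤ 30, N2 ≠ N1 ✓), N3 = 24 + 2·25 = 74
check: (N1+N3)/N1 with N1 = 24, N3 = 74 gives 49/12; |achieved − target| = 0 ≤ 49/1200 ✓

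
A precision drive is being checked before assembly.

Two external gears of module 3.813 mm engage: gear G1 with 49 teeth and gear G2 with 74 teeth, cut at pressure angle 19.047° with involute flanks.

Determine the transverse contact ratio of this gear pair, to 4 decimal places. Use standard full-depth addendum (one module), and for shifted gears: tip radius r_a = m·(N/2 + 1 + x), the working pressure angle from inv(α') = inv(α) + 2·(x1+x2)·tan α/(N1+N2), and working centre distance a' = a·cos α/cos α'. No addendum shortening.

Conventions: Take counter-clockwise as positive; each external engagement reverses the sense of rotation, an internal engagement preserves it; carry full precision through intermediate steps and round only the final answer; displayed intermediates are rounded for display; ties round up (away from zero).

topology: single-mesh involute geometry — m = 3.813, 49T/74T pair
base radii: r_b1 = 88.303949, r_b2 = 133.356983
tip radii: r_a1 = 97.231500, r_a2 = 144.894000
no profile shift: α' = α, a' = a
action lengths: √(r_a1²−r_b1²) = 40.698615, √(r_a2²−r_b2²) = 56.658505
base pitch p_b = π·m·cos α = 11.323063
CR = (40.698615 + 56.658505 − 234.499500·sin 19.04700°)/11.323063 = 1.839581
contact ratio ≈ 1.8396

1.8396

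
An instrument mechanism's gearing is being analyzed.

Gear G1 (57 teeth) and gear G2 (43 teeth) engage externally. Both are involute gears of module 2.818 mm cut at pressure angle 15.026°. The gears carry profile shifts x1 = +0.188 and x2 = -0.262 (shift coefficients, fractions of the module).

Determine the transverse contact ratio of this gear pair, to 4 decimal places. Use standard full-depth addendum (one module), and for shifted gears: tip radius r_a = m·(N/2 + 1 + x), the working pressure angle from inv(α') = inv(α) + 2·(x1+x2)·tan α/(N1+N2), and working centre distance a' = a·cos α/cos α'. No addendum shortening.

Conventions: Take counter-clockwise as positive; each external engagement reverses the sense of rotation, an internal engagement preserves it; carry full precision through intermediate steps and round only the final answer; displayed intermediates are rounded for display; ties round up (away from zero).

topology: single-mesh involute geometry — m = 2.818, 57T/43T pair
base radii: r_b1 = 77.566960, r_b2 = 58.515426
tip radii: r_a1 = 83.660784, r_a2 = 62.666684
inv(α') = inv(15.026°) + 2·(+0.188-0.262)·tan α/(57+43) = 0.00578516  ⇒  α' = 14.70289°
a' = a·cos α / cos α' = 140.9000·cos 15.026°/cos 14.70289° = 140.689262
action lengths: √(r_a1²−r_b1²) = 31.344752, √(r_a2²−r_b2²) = 22.428959
base pitch p_b = π·m·cos α = 8.550309
CR = (31.344752 + 22.428959 − 140.689262·sin 14.70289°)/8.550309 = 2.112887
contact ratio ≈ 2.1129

2.1129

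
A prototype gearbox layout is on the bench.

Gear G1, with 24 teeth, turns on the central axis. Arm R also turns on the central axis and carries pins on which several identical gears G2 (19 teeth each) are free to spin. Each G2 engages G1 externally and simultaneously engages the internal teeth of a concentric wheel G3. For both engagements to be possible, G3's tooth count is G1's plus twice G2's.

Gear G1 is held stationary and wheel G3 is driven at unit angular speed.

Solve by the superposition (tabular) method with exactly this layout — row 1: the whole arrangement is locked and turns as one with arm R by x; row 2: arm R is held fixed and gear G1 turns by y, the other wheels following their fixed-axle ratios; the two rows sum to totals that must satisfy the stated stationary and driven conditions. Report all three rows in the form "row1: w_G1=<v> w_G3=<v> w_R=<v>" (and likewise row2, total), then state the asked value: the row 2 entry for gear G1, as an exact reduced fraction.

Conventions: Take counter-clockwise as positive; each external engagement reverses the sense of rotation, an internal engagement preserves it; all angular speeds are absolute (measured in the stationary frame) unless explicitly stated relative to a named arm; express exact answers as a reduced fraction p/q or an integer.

recognized (axles ride arm R): planetary set, 24/19/62 teeth
row 1: whole set turns with the arm by x
row 2 (arm held, sun turns y): ω_ring = −(24/62)·y, ω_arm = 0
boundary: total ω_sun = x + y = 0 and total ω_ring = x − (24/62)·y = 1  ⇒  y = -31/43, x = 31/43
row 2 ring = −(24/62)·(-31/43) = 12/43
totals (row 1 + row 2): sun 31/43 + (-31/43) = 0, ring 31/43 + 12/43 = 1, arm 31/43 + 0 = 31/43
asked cell (row2, sun) = -31/43

row1: w_G1=31/43 w_G3=31/43 w_R=31/43
row2: w_G1=-31/43 w_G3=12/43 w_R=0
total: w_G1=0 w_G3=1 w_R=31/43
asked value: -31/43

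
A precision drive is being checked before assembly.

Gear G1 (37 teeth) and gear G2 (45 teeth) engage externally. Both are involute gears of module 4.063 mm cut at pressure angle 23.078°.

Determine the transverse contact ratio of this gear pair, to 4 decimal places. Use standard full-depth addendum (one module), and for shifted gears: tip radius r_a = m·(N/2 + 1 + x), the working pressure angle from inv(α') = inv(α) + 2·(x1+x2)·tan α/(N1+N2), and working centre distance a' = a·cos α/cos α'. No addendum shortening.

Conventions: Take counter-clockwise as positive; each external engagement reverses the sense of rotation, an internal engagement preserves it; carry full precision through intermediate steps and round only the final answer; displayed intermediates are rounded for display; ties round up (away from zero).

1.5820

single-mesh involute tooth geometry (37T engaging 45T at module 4.063)
base radii: r_b1 = 69.150161, r_b2 = 84.101547
tip radii: r_a1 = 79.228500, r_a2 = 95.480500
no profile shift: α' = α, a' = a
action lengths: √(r_a1²−r_b1²) = 38.670537, √(r_a2²−r_b2²) = 45.204597
base pitch p_b = π·m·cos α = 11.742791
CR = (38.670537 + 45.204597 − 166.583000·sin 23.07800°)/11.742791 = 1.582016
contact ratio ≈ 1.5820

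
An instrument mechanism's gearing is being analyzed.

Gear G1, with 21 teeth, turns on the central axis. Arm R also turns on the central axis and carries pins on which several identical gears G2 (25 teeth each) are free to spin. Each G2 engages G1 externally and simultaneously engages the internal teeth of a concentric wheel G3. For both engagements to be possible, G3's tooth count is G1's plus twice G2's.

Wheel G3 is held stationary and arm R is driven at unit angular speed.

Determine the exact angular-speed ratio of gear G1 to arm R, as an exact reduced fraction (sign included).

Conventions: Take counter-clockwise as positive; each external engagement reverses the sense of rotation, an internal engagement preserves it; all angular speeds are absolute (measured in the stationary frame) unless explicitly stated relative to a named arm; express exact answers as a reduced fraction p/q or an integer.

92/21

planetary set (21T centre, 25T on arm, 71T internal) — Willis relation
ring teeth: 21 + 2·25 = 71
21(ω_sun−ω_arm) = −71(ω_ring−ω_arm),  ω_ring = 0, ω_arm = 1
ω_sun = 1 − (71/21)(0−1) = 92/21
ω_out/ω_in = 92/21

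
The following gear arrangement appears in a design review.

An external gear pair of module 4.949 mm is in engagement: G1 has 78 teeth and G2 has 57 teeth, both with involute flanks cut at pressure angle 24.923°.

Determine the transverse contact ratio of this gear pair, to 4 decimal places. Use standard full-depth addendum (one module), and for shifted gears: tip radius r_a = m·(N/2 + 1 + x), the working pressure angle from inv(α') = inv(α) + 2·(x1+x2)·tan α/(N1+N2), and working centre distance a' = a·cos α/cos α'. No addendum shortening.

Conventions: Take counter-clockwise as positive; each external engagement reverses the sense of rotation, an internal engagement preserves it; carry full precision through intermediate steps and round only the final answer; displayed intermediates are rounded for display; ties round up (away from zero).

1.5657

recognized (one external pair, fixed centres): single-mesh tooth geometry, m = 4.949, N1 = 78, N2 = 57
base radii: r_b1 = 175.036836, r_b2 = 127.911534
tip radii: r_a1 = 197.960000, r_a2 = 145.995500
no profile shift: α' = α, a' = a
action lengths: √(r_a1²−r_b1²) = 92.467656, √(r_a2²−r_b2²) = 70.379865
base pitch p_b = π·m·cos α = 14.099857
CR = (92.467656 + 70.379865 − 334.057500·sin 24.92300°)/14.099857 = 1.565670
contact ratio ≈ 1.5657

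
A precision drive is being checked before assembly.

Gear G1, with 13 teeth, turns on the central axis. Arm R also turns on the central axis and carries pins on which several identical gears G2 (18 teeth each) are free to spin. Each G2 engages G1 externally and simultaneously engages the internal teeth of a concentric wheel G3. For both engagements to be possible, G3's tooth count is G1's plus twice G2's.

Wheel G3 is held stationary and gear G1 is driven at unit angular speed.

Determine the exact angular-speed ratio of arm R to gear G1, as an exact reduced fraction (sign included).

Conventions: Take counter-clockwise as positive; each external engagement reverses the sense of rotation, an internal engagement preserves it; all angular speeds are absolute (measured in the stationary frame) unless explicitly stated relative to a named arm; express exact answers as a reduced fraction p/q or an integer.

13/62

class = planetary set [G3 = 13+2·18 = 49; Willis about the carrier]
ring teeth: 13 + 2·18 = 49
13(ω_sun−ω_arm) = −49(ω_ring−ω_arm),  ω_ring = 0, ω_sun = 1
13(1−ω_arm) = −49(0−ω_arm)  ⇒  62·ω_arm = 13  ⇒  ω_arm = 13/62
ω_out/ω_in = 13/62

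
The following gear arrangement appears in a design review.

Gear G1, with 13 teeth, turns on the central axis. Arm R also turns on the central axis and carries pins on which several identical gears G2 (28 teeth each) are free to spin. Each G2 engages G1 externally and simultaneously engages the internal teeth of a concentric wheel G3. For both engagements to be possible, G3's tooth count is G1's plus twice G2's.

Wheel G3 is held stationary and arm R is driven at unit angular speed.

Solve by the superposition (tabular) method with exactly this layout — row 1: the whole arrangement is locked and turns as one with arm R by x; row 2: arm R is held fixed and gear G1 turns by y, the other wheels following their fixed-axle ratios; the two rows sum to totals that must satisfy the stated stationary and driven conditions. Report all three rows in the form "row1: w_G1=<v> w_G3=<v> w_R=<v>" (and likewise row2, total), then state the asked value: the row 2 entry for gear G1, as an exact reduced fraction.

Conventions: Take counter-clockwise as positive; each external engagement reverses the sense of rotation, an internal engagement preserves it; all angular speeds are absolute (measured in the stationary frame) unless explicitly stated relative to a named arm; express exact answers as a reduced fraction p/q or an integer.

planetary set (13T centre, 28T on arm, 69T internal) — Willis relation
superposition row 1 [locked train]: every member turns x
row 2 (arm held, sun turns y): ω_ring = −(13/69)·y, ω_arm = 0
boundary: total ω_ring = x − (13/69)·y = 0 and total ω_arm = x = 1  ⇒  y = 69/13, x = 1
row 2 ring = −(13/69)·69/13 = -1
totals (row 1 + row 2): sun 1 + 69/13 = 82/13, ring 1 + (-1) = 0, arm 1 + 0 = 1
asked cell (row2, sun) = 69/13

row1: w_G1=1 w_G3=1 w_R=1
row2: w_G1=69/13 w_G3=-1 w_R=0
total: w_G1=82/13 w_G3=0 w_R=1
asked value: 69/13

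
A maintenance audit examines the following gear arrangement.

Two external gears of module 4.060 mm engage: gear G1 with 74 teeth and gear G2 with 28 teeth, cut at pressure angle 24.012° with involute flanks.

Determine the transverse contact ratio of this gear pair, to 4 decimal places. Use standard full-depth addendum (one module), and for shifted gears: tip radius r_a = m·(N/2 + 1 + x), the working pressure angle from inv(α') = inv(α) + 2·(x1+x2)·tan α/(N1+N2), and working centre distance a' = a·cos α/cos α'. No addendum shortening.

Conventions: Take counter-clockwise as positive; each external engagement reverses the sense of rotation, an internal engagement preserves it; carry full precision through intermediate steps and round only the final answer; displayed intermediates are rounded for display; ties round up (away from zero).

topology: single-mesh involute geometry — m = 4.060, 74T/28T pair
base radii: r_b1 = 137.219999, r_b2 = 51.921081
tip radii: r_a1 = 154.280000, r_a2 = 60.900000
no profile shift: α' = α, a' = a
action lengths: √(r_a1²−r_b1²) = 70.519432, √(r_a2²−r_b2²) = 31.827840
base pitch p_b = π·m·cos α = 11.651063
CR = (70.519432 + 31.827840 − 207.060000·sin 24.01200°)/11.651063 = 1.552542
contact ratio ≈ 1.5525

1.5525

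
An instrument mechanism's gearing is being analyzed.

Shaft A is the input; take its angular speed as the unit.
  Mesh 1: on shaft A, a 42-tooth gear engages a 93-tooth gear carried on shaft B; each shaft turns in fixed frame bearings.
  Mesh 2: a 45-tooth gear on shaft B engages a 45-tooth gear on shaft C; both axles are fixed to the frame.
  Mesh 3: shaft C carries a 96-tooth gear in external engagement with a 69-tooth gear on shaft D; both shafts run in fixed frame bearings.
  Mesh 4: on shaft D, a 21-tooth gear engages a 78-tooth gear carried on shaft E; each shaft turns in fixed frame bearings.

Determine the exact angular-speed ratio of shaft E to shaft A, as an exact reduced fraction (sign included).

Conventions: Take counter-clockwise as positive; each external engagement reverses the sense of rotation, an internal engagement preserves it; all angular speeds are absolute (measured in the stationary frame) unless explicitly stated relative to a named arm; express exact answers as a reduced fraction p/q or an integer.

1568/9269

class = fixed-axis compound train [4 meshes; 4 ratios multiply, 4 sense flips]
mesh 1 [42T→93T]: running ratio 14/31, sense −
mesh 2 [45T→45T]: running ratio 14/31, sense +
mesh 3 [96T→69T]: running ratio 448/713, sense −
mesh 4 [21T→78T]: running ratio 1568/9269, sense +
ω_out/ω_in = 1568/9269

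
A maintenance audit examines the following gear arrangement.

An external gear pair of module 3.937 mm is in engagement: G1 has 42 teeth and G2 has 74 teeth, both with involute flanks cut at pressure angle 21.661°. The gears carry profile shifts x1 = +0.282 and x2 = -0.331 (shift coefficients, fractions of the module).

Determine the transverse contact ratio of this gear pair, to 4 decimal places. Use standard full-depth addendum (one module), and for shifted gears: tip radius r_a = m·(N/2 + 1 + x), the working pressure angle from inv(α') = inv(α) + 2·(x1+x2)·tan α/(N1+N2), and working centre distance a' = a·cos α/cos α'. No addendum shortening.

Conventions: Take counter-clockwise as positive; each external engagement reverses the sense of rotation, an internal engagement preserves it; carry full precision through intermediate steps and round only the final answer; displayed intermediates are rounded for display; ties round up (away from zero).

1.6621

topology: single-mesh involute geometry — m = 3.937, 42T/74T pair
base radii: r_b1 = 76.838684, r_b2 = 135.382443
tip radii: r_a1 = 87.724234, r_a2 = 148.302853
inv(α') = inv(21.661°) + 2·(+0.282-0.331)·tan α/(42+74) = 0.01876877  ⇒  α' = 21.53836°
a' = a·cos α / cos α' = 228.3460·cos 21.661°/cos 21.53836° = 228.152566
action lengths: √(r_a1²−r_b1²) = 42.324436, √(r_a2²−r_b2²) = 60.541972
base pitch p_b = π·m·cos α = 11.495040
CR = (42.324436 + 60.541972 − 228.152566·sin 21.53836°)/11.495040 = 1.662118
contact ratio ≈ 1.6621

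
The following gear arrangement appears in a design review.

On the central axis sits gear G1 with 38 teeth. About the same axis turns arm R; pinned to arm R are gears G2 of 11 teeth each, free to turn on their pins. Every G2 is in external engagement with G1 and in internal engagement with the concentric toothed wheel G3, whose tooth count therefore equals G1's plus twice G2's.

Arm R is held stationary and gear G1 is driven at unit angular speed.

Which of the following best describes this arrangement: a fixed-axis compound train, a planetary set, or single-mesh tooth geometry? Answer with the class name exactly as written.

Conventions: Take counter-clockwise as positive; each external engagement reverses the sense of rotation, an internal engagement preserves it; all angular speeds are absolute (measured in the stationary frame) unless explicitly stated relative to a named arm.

planetary set (38T centre, 11T on arm, 60T internal) — Willis relation
classification: planetary set

planetary set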